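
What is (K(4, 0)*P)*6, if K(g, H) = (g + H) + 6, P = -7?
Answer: -420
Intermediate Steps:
K(g, H) = 6 + H + g (K(g, H) = (H + g) + 6 = 6 + H + g)
(K(4, 0)*P)*6 = ((6 + 0 + 4)*(-7))*6 = (10*(-7))*6 = -70*6 = -420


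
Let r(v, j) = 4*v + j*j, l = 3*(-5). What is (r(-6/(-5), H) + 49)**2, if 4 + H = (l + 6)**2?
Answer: 894847396/25 ≈ 3.5794e+7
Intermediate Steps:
l = -15
H = 77 (H = -4 + (-15 + 6)**2 = -4 + (-9)**2 = -4 + 81 = 77)
r(v, j) = j**2 + 4*v (r(v, j) = 4*v + j**2 = j**2 + 4*v)
(r(-6/(-5), H) + 49)**2 = ((77**2 + 4*(-6/(-5))) + 49)**2 = ((5929 + 4*(-6*(-1/5))) + 49)**2 = ((5929 + 4*(6/5)) + 49)**2 = ((5929 + 24/5) + 49)**2 = (29669/5 + 49)**2 = (29914/5)**2 = 894847396/25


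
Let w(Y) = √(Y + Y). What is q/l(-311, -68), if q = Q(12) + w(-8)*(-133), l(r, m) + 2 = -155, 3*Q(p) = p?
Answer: -4/157 + 532*I/157 ≈ -0.025478 + 3.3885*I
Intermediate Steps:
w(Y) = √2*√Y (w(Y) = √(2*Y) = √2*√Y)
Q(p) = p/3
l(r, m) = -157 (l(r, m) = -2 - 155 = -157)
q = 4 - 532*I (q = (⅓)*12 + (√2*√(-8))*(-133) = 4 + (√2*(2*I*√2))*(-133) = 4 + (4*I)*(-133) = 4 - 532*I ≈ 4.0 - 532.0*I)
q/l(-311, -68) = (4 - 532*I)/(-157) = (4 - 532*I)*(-1/157) = -4/157 + 532*I/157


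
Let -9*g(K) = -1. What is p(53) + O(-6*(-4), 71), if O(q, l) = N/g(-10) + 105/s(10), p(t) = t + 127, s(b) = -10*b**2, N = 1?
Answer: 37779/200 ≈ 188.90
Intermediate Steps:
g(K) = 1/9 (g(K) = -1/9*(-1) = 1/9)
p(t) = 127 + t
O(q, l) = 1779/200 (O(q, l) = 1/(1/9) + 105/((-10*10**2)) = 1*9 + 105/((-10*100)) = 9 + 105/(-1000) = 9 + 105*(-1/1000) = 9 - 21/200 = 1779/200)
p(53) + O(-6*(-4), 71) = (127 + 53) + 1779/200 = 180 + 1779/200 = 37779/200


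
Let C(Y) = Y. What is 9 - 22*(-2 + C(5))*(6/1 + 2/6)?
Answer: -409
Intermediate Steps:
9 - 22*(-2 + C(5))*(6/1 + 2/6) = 9 - 22*(-2 + 5)*(6/1 + 2/6) = 9 - 66*(6*1 + 2*(⅙)) = 9 - 66*(6 + ⅓) = 9 - 66*19/3 = 9 - 22*19 = 9 - 418 = -409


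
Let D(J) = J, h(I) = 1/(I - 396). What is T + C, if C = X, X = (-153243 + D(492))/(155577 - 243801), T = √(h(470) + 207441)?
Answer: 50917/29408 + √1135946990/74 ≈ 457.19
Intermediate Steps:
h(I) = 1/(-396 + I)
T = √1135946990/74 (T = √(1/(-396 + 470) + 207441) = √(1/74 + 207441) = √(15350635/74) = √1135946990/74 ≈ 455.46)
X = 50917/29408 (X = (-153243 + 492)/(155577 - 243801) = -152751/(-88224) = -152751*(-1/88224) = 50917/29408 ≈ 1.7314)
C = 50917/29408 ≈ 1.7314
T + C = √1135946990/74 + 50917/29408 = 50917/29408 + √1135946990/74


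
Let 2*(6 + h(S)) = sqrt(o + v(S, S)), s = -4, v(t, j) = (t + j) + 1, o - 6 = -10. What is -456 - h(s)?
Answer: -450 - I*sqrt(11)/2 ≈ -450.0 - 1.6583*I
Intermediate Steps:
o = -4 (o = 6 - 10 = -4)
v(t, j) = 1 + j + t (v(t, j) = (j + t) + 1 = 1 + j + t)
h(S) = -6 + sqrt(-3 + 2*S)/2 (h(S) = -6 + sqrt(-4 + (1 + S + S))/2 = -6 + sqrt(-4 + (1 + 2*S))/2 = -6 + sqrt(-3 + 2*S)/2)
-456 - h(s) = -456 - (-6 + sqrt(-3 + 2*(-4))/2) = -456 - (-6 + sqrt(-3 - 8)/2) = -456 - (-6 + sqrt(-11)/2) = -456 - (-6 + (I*sqrt(11))/2) = -456 - (-6 + I*sqrt(11)/2) = -456 + (6 - I*sqrt(11)/2) = -450 - I*sqrt(11)/2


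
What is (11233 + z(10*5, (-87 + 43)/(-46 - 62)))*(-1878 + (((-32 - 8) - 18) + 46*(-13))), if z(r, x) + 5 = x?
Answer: -768225178/27 ≈ -2.8453e+7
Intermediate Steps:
z(r, x) = -5 + x
(11233 + z(10*5, (-87 + 43)/(-46 - 62)))*(-1878 + (((-32 - 8) - 18) + 46*(-13))) = (11233 + (-5 + (-87 + 43)/(-46 - 62)))*(-1878 + (((-32 - 8) - 18) + 46*(-13))) = (11233 + (-5 - 44/(-108)))*(-1878 + ((-40 - 18) - 598)) = (11233 + (-5 - 44*(-1/108)))*(-1878 + (-58 - 598)) = (11233 + (-5 + 11/27))*(-1878 - 656) = (11233 - 124/27)*(-2534) = (303167/27)*(-2534) = -768225178/27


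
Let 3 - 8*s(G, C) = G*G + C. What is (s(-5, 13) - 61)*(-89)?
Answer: 46547/8 ≈ 5818.4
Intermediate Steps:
s(G, C) = 3/8 - C/8 - G**2/8 (s(G, C) = 3/8 - (G*G + C)/8 = 3/8 - (G**2 + C)/8 = 3/8 - (C + G**2)/8 = 3/8 + (-C/8 - G**2/8) = 3/8 - C/8 - G**2/8)
(s(-5, 13) - 61)*(-89) = ((3/8 - 1/8*13 - 1/8*(-5)**2) - 61)*(-89) = ((3/8 - 13/8 - 1/8*25) - 61)*(-89) = ((3/8 - 13/8 - 25/8) - 61)*(-89) = (-35/8 - 61)*(-89) = -523/8*(-89) = 46547/8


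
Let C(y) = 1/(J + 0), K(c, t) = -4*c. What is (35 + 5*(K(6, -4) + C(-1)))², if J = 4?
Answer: 112225/16 ≈ 7014.1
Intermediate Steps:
C(y) = ¼ (C(y) = 1/(4 + 0) = 1/4 = ¼)
(35 + 5*(K(6, -4) + C(-1)))² = (35 + 5*(-4*6 + ¼))² = (35 + 5*(-24 + ¼))² = (35 + 5*(-95/4))² = (35 - 475/4)² = (-335/4)² = 112225/16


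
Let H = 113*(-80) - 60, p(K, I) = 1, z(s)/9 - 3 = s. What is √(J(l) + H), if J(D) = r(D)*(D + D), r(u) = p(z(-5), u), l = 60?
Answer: 2*I*√2245 ≈ 94.763*I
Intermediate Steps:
z(s) = 27 + 9*s
r(u) = 1
J(D) = 2*D (J(D) = 1*(D + D) = 1*(2*D) = 2*D)
H = -9100 (H = -9040 - 60 = -9100)
√(J(l) + H) = √(2*60 - 9100) = √(120 - 9100) = √(-8980) = 2*I*√2245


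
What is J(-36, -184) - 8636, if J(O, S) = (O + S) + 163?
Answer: -8693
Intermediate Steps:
J(O, S) = 163 + O + S
J(-36, -184) - 8636 = (163 - 36 - 184) - 8636 = -57 - 8636 = -8693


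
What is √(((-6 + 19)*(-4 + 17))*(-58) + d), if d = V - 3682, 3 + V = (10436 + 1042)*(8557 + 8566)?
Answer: √196524307 ≈ 14019.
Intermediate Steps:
V = 196537791 (V = -3 + (10436 + 1042)*(8557 + 8566) = -3 + 11478*17123 = -3 + 196537794 = 196537791)
d = 196534109 (d = 196537791 - 3682 = 196534109)
√(((-6 + 19)*(-4 + 17))*(-58) + d) = √(((-6 + 19)*(-4 + 17))*(-58) + 196534109) = √((13*13)*(-58) + 196534109) = √(169*(-58) + 196534109) = √(-9802 + 196534109) = √196524307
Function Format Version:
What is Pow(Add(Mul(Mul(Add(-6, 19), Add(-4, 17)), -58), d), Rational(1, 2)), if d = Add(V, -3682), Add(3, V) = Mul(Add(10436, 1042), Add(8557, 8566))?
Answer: Pow(196524307, Rational(1, 2)) ≈ 14019.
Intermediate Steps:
V = 196537791 (V = Add(-3, Mul(Add(10436, 1042), Add(8557, 8566))) = Add(-3, Mul(11478, 17123)) = Add(-3, 196537794) = 196537791)
d = 196534109 (d = Add(196537791, -3682) = 196534109)
Pow(Add(Mul(Mul(Add(-6, 19), Add(-4, 17)), -58), d), Rational(1, 2)) = Pow(Add(Mul(Mul(Add(-6, 19), Add(-4, 17)), -58), 196534109), Rational(1, 2)) = Pow(Add(Mul(Mul(13, 13), -58), 196534109), Rational(1, 2)) = Pow(Add(Mul(169, -58), 196534109), Rational(1, 2)) = Pow(Add(-9802, 196534109), Rational(1, 2)) = Pow(196524307, Rational(1, 2))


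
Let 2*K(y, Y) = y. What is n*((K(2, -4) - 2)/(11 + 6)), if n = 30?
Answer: -30/17 ≈ -1.7647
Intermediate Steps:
K(y, Y) = y/2
n*((K(2, -4) - 2)/(11 + 6)) = 30*(((½)*2 - 2)/(11 + 6)) = 30*((1 - 2)/17) = 30*(-1*1/17) = 30*(-1/17) = -30/17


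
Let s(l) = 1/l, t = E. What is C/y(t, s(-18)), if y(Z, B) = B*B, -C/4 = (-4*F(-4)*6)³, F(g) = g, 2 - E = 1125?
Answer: -1146617856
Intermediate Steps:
E = -1123 (E = 2 - 1*1125 = 2 - 1125 = -1123)
t = -1123
s(l) = 1/l
C = -3538944 (C = -4*(-4*(-4)*6)³ = -4*(16*6)³ = -4*96³ = -4*884736 = -3538944)
y(Z, B) = B²
C/y(t, s(-18)) = -3538944/((1/(-18))²) = -3538944/((-1/18)²) = -3538944/1/324 = -3538944*324 = -1146617856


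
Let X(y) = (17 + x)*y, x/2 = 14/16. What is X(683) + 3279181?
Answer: 13167949/4 ≈ 3.2920e+6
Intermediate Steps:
x = 7/4 (x = 2*(14/16) = 2*(14*(1/16)) = 2*(7/8) = 7/4 ≈ 1.7500)
X(y) = 75*y/4 (X(y) = (17 + 7/4)*y = 75*y/4)
X(683) + 3279181 = (75/4)*683 + 3279181 = 51225/4 + 3279181 = 13167949/4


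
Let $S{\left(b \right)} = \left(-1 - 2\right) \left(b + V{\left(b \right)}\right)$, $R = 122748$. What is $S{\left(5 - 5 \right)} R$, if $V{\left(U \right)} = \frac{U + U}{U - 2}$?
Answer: $0$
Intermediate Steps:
$V{\left(U \right)} = \frac{2 U}{-2 + U}$
$S{\left(b \right)} = - 3 b - \frac{6 b}{-2 + b}$ ($S{\left(b \right)} = \left(-1 - 2\right) \left(b + \frac{2 b}{-2 + b}\right) = - 3 \left(b + \frac{2 b}{-2 + b}\right) = - 3 b - \frac{6 b}{-2 + b}$)
$S{\left(5 - 5 \right)} R = - \frac{3 \left(5 - 5\right)^{2}}{-2 + \left(5 - 5\right)} 122748 = - \frac{3 \cdot 0^{2}}{-2 + 0} \cdot 122748 = \left(-3\right) 0 \frac{1}{-2} \cdot 122748 = \left(-3\right) 0 \left(- \frac{1}{2}\right) 122748 = 0 \cdot 122748 = 0$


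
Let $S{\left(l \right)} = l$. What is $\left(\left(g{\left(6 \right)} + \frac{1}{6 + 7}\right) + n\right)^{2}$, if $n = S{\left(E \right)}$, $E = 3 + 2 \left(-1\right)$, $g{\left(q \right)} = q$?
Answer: $\frac{8464}{169} \approx 50.083$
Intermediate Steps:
$E = 1$ ($E = 3 - 2 = 1$)
$n = 1$
$\left(\left(g{\left(6 \right)} + \frac{1}{6 + 7}\right) + n\right)^{2} = \left(\left(6 + \frac{1}{6 + 7}\right) + 1\right)^{2} = \left(\left(6 + \frac{1}{13}\right) + 1\right)^{2} = \left(\frac{79}{13} + 1\right)^{2} = \left(\frac{92}{13}\right)^{2} = \frac{8464}{169}$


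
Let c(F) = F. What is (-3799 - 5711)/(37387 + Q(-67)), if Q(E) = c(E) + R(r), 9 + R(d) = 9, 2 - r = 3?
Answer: -317/1244 ≈ -0.25482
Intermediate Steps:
r = -1 (r = 2 - 1*3 = 2 - 3 = -1)
R(d) = 0 (R(d) = -9 + 9 = 0)
Q(E) = E (Q(E) = E + 0 = E)
(-3799 - 5711)/(37387 + Q(-67)) = (-3799 - 5711)/(37387 - 67) = -9510/37320 = -9510*1/37320 = -317/1244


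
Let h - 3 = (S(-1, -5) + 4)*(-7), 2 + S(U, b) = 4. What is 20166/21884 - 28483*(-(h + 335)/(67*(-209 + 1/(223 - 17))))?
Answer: -18974755354603/31562757042 ≈ -601.18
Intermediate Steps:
S(U, b) = 2 (S(U, b) = -2 + 4 = 2)
h = -39 (h = 3 + (2 + 4)*(-7) = 3 + 6*(-7) = 3 - 42 = -39)
20166/21884 - 28483*(-(h + 335)/(67*(-209 + 1/(223 - 17)))) = 20166/21884 - 28483*(-(-39 + 335)/(67*(-209 + 1/(223 - 17)))) = 20166*(1/21884) - 28483*(-296/(67*(-209 + 1/206))) = 10083/10942 - 28483*(-296/(67*(-209 + 1/206))) = 10083/10942 - 28483/((-(-2884551)/(206*296))) = 10083/10942 - 28483/((-67*(-43053/60976))) = 10083/10942 - 28483/2884551/60976 = 10083/10942 - 28483*60976/2884551 = 10083/10942 - 1736779408/2884551 = -18974755354603/31562757042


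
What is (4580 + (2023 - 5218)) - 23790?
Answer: -22405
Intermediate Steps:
(4580 + (2023 - 5218)) - 23790 = (4580 - 3195) - 23790 = 1385 - 23790 = -22405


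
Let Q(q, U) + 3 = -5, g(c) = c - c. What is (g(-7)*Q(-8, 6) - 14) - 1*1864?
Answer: -1878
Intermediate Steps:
g(c) = 0
Q(q, U) = -8 (Q(q, U) = -3 - 5 = -8)
(g(-7)*Q(-8, 6) - 14) - 1*1864 = (0*(-8) - 14) - 1*1864 = (0 - 14) - 1864 = -14 - 1864 = -1878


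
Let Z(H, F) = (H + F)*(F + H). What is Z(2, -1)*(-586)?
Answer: -586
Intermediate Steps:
Z(H, F) = (F + H)² (Z(H, F) = (F + H)*(F + H) = (F + H)²)
Z(2, -1)*(-586) = (-1 + 2)²*(-586) = 1²*(-586) = 1*(-586) = -586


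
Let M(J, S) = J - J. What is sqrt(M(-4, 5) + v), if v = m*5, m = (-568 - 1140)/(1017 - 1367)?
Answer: sqrt(610)/5 ≈ 4.9396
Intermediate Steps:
m = 122/25 (m = -1708/(-350) = -1708*(-1/350) = 122/25 ≈ 4.8800)
v = 122/5 (v = (122/25)*5 = 122/5 ≈ 24.400)
M(J, S) = 0
sqrt(M(-4, 5) + v) = sqrt(0 + 122/5) = sqrt(122/5) = sqrt(610)/5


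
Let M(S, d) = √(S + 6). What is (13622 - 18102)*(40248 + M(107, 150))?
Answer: -180311040 - 4480*√113 ≈ -1.8036e+8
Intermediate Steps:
M(S, d) = √(6 + S)
(13622 - 18102)*(40248 + M(107, 150)) = (13622 - 18102)*(40248 + √(6 + 107)) = -4480*(40248 + √113) = -180311040 - 4480*√113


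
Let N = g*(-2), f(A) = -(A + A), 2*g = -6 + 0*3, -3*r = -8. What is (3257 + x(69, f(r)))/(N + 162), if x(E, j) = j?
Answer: 9755/504 ≈ 19.355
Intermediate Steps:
r = 8/3 (r = -⅓*(-8) = 8/3 ≈ 2.6667)
g = -3 (g = (-6 + 0*3)/2 = (-6 + 0)/2 = (½)*(-6) = -3)
f(A) = -2*A
N = 6 (N = -3*(-2) = 6)
(3257 + x(69, f(r)))/(N + 162) = (3257 - 2*8/3)/(6 + 162) = (3257 - 16/3)/168 = (9755/3)*(1/168) = 9755/504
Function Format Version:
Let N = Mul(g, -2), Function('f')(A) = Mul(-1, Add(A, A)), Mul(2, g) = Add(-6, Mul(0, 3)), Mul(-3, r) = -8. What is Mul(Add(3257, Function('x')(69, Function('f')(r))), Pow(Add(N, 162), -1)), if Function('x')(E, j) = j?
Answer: Rational(9755, 504) ≈ 19.355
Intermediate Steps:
r = Rational(8, 3) (r = Mul(Rational(-1, 3), -8) = Rational(8, 3) ≈ 2.6667)
g = -3 (g = Mul(Rational(1, 2), Add(-6, Mul(0, 3))) = Mul(Rational(1, 2), Add(-6, 0)) = Mul(Rational(1, 2), -6) = -3)
Function('f')(A) = Mul(-2, A) (Function('f')(A) = Mul(-1, Mul(2, A)) = Mul(-2, A))
N = 6 (N = Mul(-3, -2) = 6)
Mul(Add(3257, Function('x')(69, Function('f')(r))), Pow(Add(N, 162), -1)) = Mul(Add(3257, Mul(-2, Rational(8, 3))), Pow(Add(6, 162), -1)) = Mul(Add(3257, Rational(-16, 3)), Pow(168, -1)) = Mul(Rational(9755, 3), Rational(1, 168)) = Rational(9755, 504)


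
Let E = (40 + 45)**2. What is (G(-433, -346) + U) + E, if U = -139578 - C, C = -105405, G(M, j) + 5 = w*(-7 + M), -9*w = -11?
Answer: -247417/9 ≈ -27491.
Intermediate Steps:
w = 11/9 (w = -1/9*(-11) = 11/9 ≈ 1.2222)
G(M, j) = -122/9 + 11*M/9 (G(M, j) = -5 + 11*(-7 + M)/9 = -5 + (-77/9 + 11*M/9) = -122/9 + 11*M/9)
E = 7225 (E = 85**2 = 7225)
U = -34173 (U = -139578 - 1*(-105405) = -139578 + 105405 = -34173)
(G(-433, -346) + U) + E = ((-122/9 + (11/9)*(-433)) - 34173) + 7225 = ((-122/9 - 4763/9) - 34173) + 7225 = (-4885/9 - 34173) + 7225 = -312442/9 + 7225 = -247417/9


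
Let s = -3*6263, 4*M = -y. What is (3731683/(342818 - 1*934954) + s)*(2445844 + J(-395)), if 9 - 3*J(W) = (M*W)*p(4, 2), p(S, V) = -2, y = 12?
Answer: -27229540630068719/592136 ≈ -4.5985e+10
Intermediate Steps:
M = -3 (M = (-1*12)/4 = (¼)*(-12) = -3)
s = -18789
J(W) = 3 - 2*W (J(W) = 3 - (-3*W)*(-2)/3 = 3 - 2*W)
(3731683/(342818 - 1*934954) + s)*(2445844 + J(-395)) = (3731683/(342818 - 1*934954) - 18789)*(2445844 + (3 - 2*(-395))) = (3731683/(342818 - 934954) - 18789)*(2445844 + (3 + 790)) = (3731683/(-592136) - 18789)*(2445844 + 793) = (3731683*(-1/592136) - 18789)*2446637 = (-3731683/592136 - 18789)*2446637 = -11129374987/592136*2446637 = -27229540630068719/592136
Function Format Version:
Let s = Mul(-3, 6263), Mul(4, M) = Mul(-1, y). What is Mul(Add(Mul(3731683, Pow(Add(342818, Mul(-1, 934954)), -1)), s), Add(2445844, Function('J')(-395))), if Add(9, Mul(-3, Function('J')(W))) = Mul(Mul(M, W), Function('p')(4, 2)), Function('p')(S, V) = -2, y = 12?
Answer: Rational(-27229540630068719, 592136) ≈ -4.5985e+10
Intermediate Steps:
M = -3 (M = Mul(Rational(1, 4), Mul(-1, 12)) = Mul(Rational(1, 4), -12) = -3)
s = -18789
Function('J')(W) = Add(3, Mul(-2, W)) (Function('J')(W) = Add(3, Mul(Rational(-1, 3), Mul(Mul(-3, W), -2))) = Add(3, Mul(Rational(-1, 3), Mul(6, W))) = Add(3, Mul(-2, W)))
Mul(Add(Mul(3731683, Pow(Add(342818, Mul(-1, 934954)), -1)), s), Add(2445844, Function('J')(-395))) = Mul(Add(Mul(3731683, Pow(Add(342818, Mul(-1, 934954)), -1)), -18789), Add(2445844, Add(3, Mul(-2, -395)))) = Mul(Add(Mul(3731683, Pow(Add(342818, -934954), -1)), -18789), Add(2445844, Add(3, 790))) = Mul(Add(Mul(3731683, Pow(-592136, -1)), -18789), Add(2445844, 793)) = Mul(Add(Mul(3731683, Rational(-1, 592136)), -18789), 2446637) = Mul(Add(Rational(-3731683, 592136), -18789), 2446637) = Mul(Rational(-11129374987, 592136), 2446637) = Rational(-27229540630068719, 592136)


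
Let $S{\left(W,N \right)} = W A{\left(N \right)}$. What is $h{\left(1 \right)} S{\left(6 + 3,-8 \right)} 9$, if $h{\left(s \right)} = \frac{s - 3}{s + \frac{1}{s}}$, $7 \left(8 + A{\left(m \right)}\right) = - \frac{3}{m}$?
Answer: $\frac{36045}{56} \approx 643.66$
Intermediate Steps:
$A{\left(m \right)} = -8 - \frac{3}{7 m}$ ($A{\left(m \right)} = -8 + \frac{\left(-3\right) \frac{1}{m}}{7} = -8 - \frac{3}{7 m}$)
$h{\left(s \right)} = \frac{-3 + s}{s + \frac{1}{s}}$
$S{\left(W,N \right)} = W \left(-8 - \frac{3}{7 N}\right)$
$h{\left(1 \right)} S{\left(6 + 3,-8 \right)} 9 = 1 \frac{1}{1 + 1^{2}} \left(-3 + 1\right) \left(- \frac{\left(6 + 3\right) \left(3 + 56 \left(-8\right)\right)}{7 \left(-8\right)}\right) 9 = 1 \frac{1}{1 + 1} \left(-2\right) \left(\left(- \frac{1}{7}\right) 9 \left(- \frac{1}{8}\right) \left(3 - 448\right)\right) 9 = 1 \cdot \frac{1}{2} \left(-2\right) \left(\left(- \frac{1}{7}\right) 9 \left(- \frac{1}{8}\right) \left(-445\right)\right) 9 = 1 \cdot \frac{1}{2} \left(-2\right) \left(- \frac{4005}{56}\right) 9 = \left(-1\right) \left(- \frac{4005}{56}\right) 9 = \frac{4005}{56} \cdot 9 = \frac{36045}{56}$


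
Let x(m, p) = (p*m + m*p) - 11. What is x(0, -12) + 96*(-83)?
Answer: -7979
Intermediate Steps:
x(m, p) = -11 + 2*m*p (x(m, p) = (m*p + m*p) - 11 = 2*m*p - 11 = -11 + 2*m*p)
x(0, -12) + 96*(-83) = (-11 + 2*0*(-12)) + 96*(-83) = (-11 + 0) - 7968 = -11 - 7968 = -7979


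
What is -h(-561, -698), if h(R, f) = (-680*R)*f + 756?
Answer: 266272284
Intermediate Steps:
h(R, f) = 756 - 680*R*f (h(R, f) = -680*R*f + 756 = 756 - 680*R*f)
-h(-561, -698) = -(756 - 680*(-561)*(-698)) = -(756 - 266273040) = -1*(-266272284) = 266272284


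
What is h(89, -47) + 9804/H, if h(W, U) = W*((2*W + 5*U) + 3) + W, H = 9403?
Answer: -44344147/9403 ≈ -4716.0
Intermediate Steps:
h(W, U) = W + W*(3 + 2*W + 5*U) (h(W, U) = W*(3 + 2*W + 5*U) + W = W + W*(3 + 2*W + 5*U))
h(89, -47) + 9804/H = 89*(4 + 2*89 + 5*(-47)) + 9804/9403 = 89*(4 + 178 - 235) + 9804*(1/9403) = 89*(-53) + 9804/9403 = -4717 + 9804/9403 = -44344147/9403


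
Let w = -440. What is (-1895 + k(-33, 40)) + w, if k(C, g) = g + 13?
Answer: -2282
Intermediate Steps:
k(C, g) = 13 + g
(-1895 + k(-33, 40)) + w = (-1895 + (13 + 40)) - 440 = (-1895 + 53) - 440 = -1842 - 440 = -2282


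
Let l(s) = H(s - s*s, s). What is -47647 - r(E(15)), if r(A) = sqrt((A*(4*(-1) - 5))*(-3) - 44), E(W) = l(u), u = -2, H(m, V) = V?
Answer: -47647 - 7*I*sqrt(2) ≈ -47647.0 - 9.8995*I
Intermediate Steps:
l(s) = s
E(W) = -2
r(A) = sqrt(-44 + 27*A) (r(A) = sqrt((A*(-4 - 5))*(-3) - 44) = sqrt((A*(-9))*(-3) - 44) = sqrt(-9*A*(-3) - 44) = sqrt(27*A - 44) = sqrt(-44 + 27*A))
-47647 - r(E(15)) = -47647 - sqrt(-44 + 27*(-2)) = -47647 - sqrt(-44 - 54) = -47647 - sqrt(-98) = -47647 - 7*I*sqrt(2)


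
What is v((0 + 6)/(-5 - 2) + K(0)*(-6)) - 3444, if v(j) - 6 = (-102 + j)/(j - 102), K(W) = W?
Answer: -3437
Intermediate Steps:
v(j) = 7 (v(j) = 6 + (-102 + j)/(j - 102) = 6 + (-102 + j)/(-102 + j) = 6 + 1 = 7)
v((0 + 6)/(-5 - 2) + K(0)*(-6)) - 3444 = 7 - 3444 = -3437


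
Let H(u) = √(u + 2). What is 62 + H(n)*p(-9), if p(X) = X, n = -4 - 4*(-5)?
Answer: 62 - 27*√2 ≈ 23.816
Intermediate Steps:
n = 16 (n = -4 + 20 = 16)
H(u) = √(2 + u)
62 + H(n)*p(-9) = 62 + √(2 + 16)*(-9) = 62 + √18*(-9) = 62 + (3*√2)*(-9) = 62 - 27*√2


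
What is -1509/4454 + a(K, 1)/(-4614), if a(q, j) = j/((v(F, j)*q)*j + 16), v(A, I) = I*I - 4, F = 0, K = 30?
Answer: -257611235/760377972 ≈ -0.33879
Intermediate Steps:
v(A, I) = -4 + I**2 (v(A, I) = I**2 - 4 = -4 + I**2)
a(q, j) = j/(16 + j*q*(-4 + j**2)) (a(q, j) = j/(((-4 + j**2)*q)*j + 16) = j/((q*(-4 + j**2))*j + 16) = j/(j*q*(-4 + j**2) + 16) = j/(16 + j*q*(-4 + j**2)))
-1509/4454 + a(K, 1)/(-4614) = -1509/4454 + (1/(16 + 1*30*(-4 + 1**2)))/(-4614) = -1509*1/4454 + (1/(16 + 1*30*(-4 + 1)))*(-1/4614) = -1509/4454 + (1/(16 + 1*30*(-3)))*(-1/4614) = -1509/4454 + (1/(16 - 90))*(-1/4614) = -1509/4454 + (1/(-74))*(-1/4614) = -1509/4454 + (1*(-1/74))*(-1/4614) = -1509/4454 - 1/74*(-1/4614) = -1509/4454 + 1/341436 = -257611235/760377972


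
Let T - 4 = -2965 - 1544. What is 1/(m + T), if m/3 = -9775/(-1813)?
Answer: -1813/8138240 ≈ -0.00022278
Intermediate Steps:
T = -4505 (T = 4 + (-2965 - 1544) = 4 - 4509 = -4505)
m = 29325/1813 (m = 3*(-9775/(-1813)) = 3*(-9775*(-1/1813)) = 3*(9775/1813) = 29325/1813 ≈ 16.175)
1/(m + T) = 1/(29325/1813 - 4505) = 1/(-8138240/1813) = -1813/8138240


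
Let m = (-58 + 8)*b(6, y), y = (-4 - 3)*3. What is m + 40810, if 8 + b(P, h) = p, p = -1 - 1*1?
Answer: 41310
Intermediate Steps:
p = -2 (p = -1 - 1 = -2)
y = -21 (y = -7*3 = -21)
b(P, h) = -10 (b(P, h) = -8 - 2 = -10)
m = 500 (m = (-58 + 8)*(-10) = -50*(-10) = 500)
m + 40810 = 500 + 40810 = 41310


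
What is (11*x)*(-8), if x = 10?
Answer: -880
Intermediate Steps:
(11*x)*(-8) = (11*10)*(-8) = 110*(-8) = -880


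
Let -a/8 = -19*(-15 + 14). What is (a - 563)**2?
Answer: 511225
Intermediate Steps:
a = -152 (a = -(-152)*(-15 + 14) = -(-152)*(-1) = -8*19 = -152)
(a - 563)**2 = (-152 - 563)**2 = (-715)**2 = 511225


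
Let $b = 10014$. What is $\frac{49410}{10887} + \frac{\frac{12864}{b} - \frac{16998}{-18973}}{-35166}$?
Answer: $\frac{9170077057177447}{2020562495913459} \approx 4.5384$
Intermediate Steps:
$\frac{49410}{10887} + \frac{\frac{12864}{b} - \frac{16998}{-18973}}{-35166} = \frac{49410}{10887} + \frac{\frac{12864}{10014} - \frac{16998}{-18973}}{-35166} = 49410 \cdot \frac{1}{10887} + \left(12864 \cdot \frac{1}{10014} - - \frac{16998}{18973}\right) \left(- \frac{1}{35166}\right) = \frac{16470}{3629} + \left(\frac{2144}{1669} + \frac{16998}{18973}\right) \left(- \frac{1}{35166}\right) = \frac{16470}{3629} + \frac{69047774}{31665937} \left(- \frac{1}{35166}\right) = \frac{16470}{3629} - \frac{34523887}{556782170271} = \frac{9170077057177447}{2020562495913459}$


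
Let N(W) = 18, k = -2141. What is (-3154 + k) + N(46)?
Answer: -5277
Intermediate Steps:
(-3154 + k) + N(46) = (-3154 - 2141) + 18 = -5295 + 18 = -5277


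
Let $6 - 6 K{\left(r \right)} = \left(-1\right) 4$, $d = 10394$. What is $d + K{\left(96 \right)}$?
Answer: $\frac{31187}{3} \approx 10396.0$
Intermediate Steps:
$K{\left(r \right)} = \frac{5}{3}$ ($K{\left(r \right)} = 1 - \frac{\left(-1\right) 4}{6} = 1 - - \frac{2}{3} = 1 + \frac{2}{3} = \frac{5}{3}$)
$d + K{\left(96 \right)} = 10394 + \frac{5}{3} = \frac{31187}{3}$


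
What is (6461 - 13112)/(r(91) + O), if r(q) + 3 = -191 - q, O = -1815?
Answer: 2217/700 ≈ 3.1671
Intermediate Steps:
r(q) = -194 - q (r(q) = -3 + (-191 - q) = -194 - q)
(6461 - 13112)/(r(91) + O) = (6461 - 13112)/((-194 - 1*91) - 1815) = -6651/((-194 - 91) - 1815) = -6651/(-285 - 1815) = -6651/(-2100) = -6651*(-1/2100) = 2217/700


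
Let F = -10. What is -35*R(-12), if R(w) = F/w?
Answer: -175/6 ≈ -29.167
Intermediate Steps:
R(w) = -10/w
-35*R(-12) = -(-350)/(-12) = -(-350)*(-1)/12 = -35*⅚ = -175/6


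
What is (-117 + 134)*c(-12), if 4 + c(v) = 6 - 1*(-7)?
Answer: 153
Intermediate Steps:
c(v) = 9 (c(v) = -4 + (6 - 1*(-7)) = -4 + (6 + 7) = -4 + 13 = 9)
(-117 + 134)*c(-12) = (-117 + 134)*9 = 17*9 = 153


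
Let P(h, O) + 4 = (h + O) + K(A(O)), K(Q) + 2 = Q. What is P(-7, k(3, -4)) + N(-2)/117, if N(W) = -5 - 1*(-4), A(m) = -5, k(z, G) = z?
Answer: -1756/117 ≈ -15.009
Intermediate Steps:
N(W) = -1 (N(W) = -5 + 4 = -1)
K(Q) = -2 + Q
P(h, O) = -11 + O + h (P(h, O) = -4 + ((h + O) + (-2 - 5)) = -4 + ((O + h) - 7) = -4 + (-7 + O + h) = -11 + O + h)
P(-7, k(3, -4)) + N(-2)/117 = (-11 + 3 - 7) - 1/117 = -15 + (1/117)*(-1) = -15 - 1/117 = -1756/117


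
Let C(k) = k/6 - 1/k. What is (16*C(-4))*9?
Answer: -60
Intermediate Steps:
C(k) = -1/k + k/6 (C(k) = k*(⅙) - 1/k = k/6 - 1/k = -1/k + k/6)
(16*C(-4))*9 = (16*(-1/(-4) + (⅙)*(-4)))*9 = (16*(-1*(-¼) - ⅔))*9 = (16*(¼ - ⅔))*9 = (16*(-5/12))*9 = -20/3*9 = -60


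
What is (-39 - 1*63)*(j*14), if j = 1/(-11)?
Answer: 1428/11 ≈ 129.82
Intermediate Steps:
j = -1/11 ≈ -0.090909
(-39 - 1*63)*(j*14) = (-39 - 1*63)*(-1/11*14) = (-39 - 63)*(-14/11) = -102*(-14/11) = 1428/11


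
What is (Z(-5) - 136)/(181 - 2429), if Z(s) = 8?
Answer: 16/281 ≈ 0.056939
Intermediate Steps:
(Z(-5) - 136)/(181 - 2429) = (8 - 136)/(181 - 2429) = -128/(-2248) = -128*(-1/2248) = 16/281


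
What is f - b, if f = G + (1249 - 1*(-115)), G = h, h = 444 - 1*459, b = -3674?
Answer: 5023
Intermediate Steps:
h = -15 (h = 444 - 459 = -15)
G = -15
f = 1349 (f = -15 + (1249 - 1*(-115)) = -15 + (1249 + 115) = -15 + 1364 = 1349)
f - b = 1349 - 1*(-3674) = 1349 + 3674 = 5023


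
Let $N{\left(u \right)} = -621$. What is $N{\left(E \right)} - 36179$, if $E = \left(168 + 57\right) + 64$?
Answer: $-36800$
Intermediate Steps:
$E = 289$ ($E = 225 + 64 = 289$)
$N{\left(E \right)} - 36179 = -621 - 36179 = -36800$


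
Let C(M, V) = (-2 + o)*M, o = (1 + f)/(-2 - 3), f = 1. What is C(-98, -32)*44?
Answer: 51744/5 ≈ 10349.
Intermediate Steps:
o = -⅖ (o = (1 + 1)/(-2 - 3) = 2/(-5) = 2*(-⅕) = -⅖ ≈ -0.40000)
C(M, V) = -12*M/5 (C(M, V) = (-2 - ⅖)*M = -12*M/5)
C(-98, -32)*44 = -12/5*(-98)*44 = (1176/5)*44 = 51744/5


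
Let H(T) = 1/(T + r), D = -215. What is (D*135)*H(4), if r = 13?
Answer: -29025/17 ≈ -1707.4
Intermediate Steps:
H(T) = 1/(13 + T) (H(T) = 1/(T + 13) = 1/(13 + T))
(D*135)*H(4) = (-215*135)/(13 + 4) = -29025/17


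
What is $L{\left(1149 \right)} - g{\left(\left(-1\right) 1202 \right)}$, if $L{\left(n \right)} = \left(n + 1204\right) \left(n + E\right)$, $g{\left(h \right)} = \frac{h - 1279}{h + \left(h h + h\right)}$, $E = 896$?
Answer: $\frac{2313554308827}{480800} \approx 4.8119 \cdot 10^{6}$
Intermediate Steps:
$g{\left(h \right)} = \frac{-1279 + h}{h^{2} + 2 h}$ ($g{\left(h \right)} = \frac{-1279 + h}{h + \left(h^{2} + h\right)} = \frac{-1279 + h}{h + \left(h + h^{2}\right)} = \frac{-1279 + h}{h^{2} + 2 h}$)
$L{\left(n \right)} = \left(896 + n\right) \left(1204 + n\right)$ ($L{\left(n \right)} = \left(n + 1204\right) \left(n + 896\right) = \left(1204 + n\right) \left(896 + n\right) = \left(896 + n\right) \left(1204 + n\right)$)
$L{\left(1149 \right)} - g{\left(\left(-1\right) 1202 \right)} = \left(1078784 + 1149^{2} + 2100 \cdot 1149\right) - \frac{-1279 - 1202}{\left(-1\right) 1202 \left(2 - 1202\right)} = \left(1078784 + 1320201 + 2412900\right) - \frac{-1279 - 1202}{\left(-1202\right) \left(2 - 1202\right)} = 4811885 - \left(- \frac{1}{1202}\right) \frac{1}{-1200} \left(-2481\right) = 4811885 - \left(- \frac{1}{1202}\right) \left(- \frac{1}{1200}\right) \left(-2481\right) = 4811885 - - \frac{827}{480800} = 4811885 + \frac{827}{480800} = \frac{2313554308827}{480800}$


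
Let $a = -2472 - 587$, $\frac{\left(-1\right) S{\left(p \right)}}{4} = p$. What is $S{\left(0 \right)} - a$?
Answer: $3059$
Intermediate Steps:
$S{\left(p \right)} = - 4 p$
$a = -3059$
$S{\left(0 \right)} - a = \left(-4\right) 0 - -3059 = 0 + 3059 = 3059$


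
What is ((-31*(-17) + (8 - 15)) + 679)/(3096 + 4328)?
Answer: 1199/7424 ≈ 0.16150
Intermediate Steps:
((-31*(-17) + (8 - 15)) + 679)/(3096 + 4328) = ((527 - 7) + 679)/7424 = (520 + 679)*(1/7424) = 1199*(1/7424) = 1199/7424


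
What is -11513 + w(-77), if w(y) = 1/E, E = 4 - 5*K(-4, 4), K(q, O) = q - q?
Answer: -46051/4 ≈ -11513.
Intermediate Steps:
K(q, O) = 0
E = 4 (E = 4 - 5*0 = 4 + 0 = 4)
w(y) = 1/4
-11513 + w(-77) = -11513 + 1/4 = -46051/4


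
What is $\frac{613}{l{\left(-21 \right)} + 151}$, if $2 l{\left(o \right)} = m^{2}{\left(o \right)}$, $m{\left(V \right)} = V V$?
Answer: $\frac{1226}{194783} \approx 0.0062942$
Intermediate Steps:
$m{\left(V \right)} = V^{2}$
$l{\left(o \right)} = \frac{o^{4}}{2}$ ($l{\left(o \right)} = \frac{\left(o^{2}\right)^{2}}{2} = \frac{o^{4}}{2}$)
$\frac{613}{l{\left(-21 \right)} + 151} = \frac{613}{\frac{\left(-21\right)^{4}}{2} + 151} = \frac{613}{\frac{1}{2} \cdot 194481 + 151} = \frac{613}{\frac{194481}{2} + 151} = \frac{613}{\frac{194783}{2}} = 613 \cdot \frac{2}{194783} = \frac{1226}{194783}$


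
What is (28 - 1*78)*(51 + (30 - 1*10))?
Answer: -3550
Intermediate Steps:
(28 - 1*78)*(51 + (30 - 1*10)) = (28 - 78)*(51 + (30 - 10)) = -50*(51 + 20) = -50*71 = -3550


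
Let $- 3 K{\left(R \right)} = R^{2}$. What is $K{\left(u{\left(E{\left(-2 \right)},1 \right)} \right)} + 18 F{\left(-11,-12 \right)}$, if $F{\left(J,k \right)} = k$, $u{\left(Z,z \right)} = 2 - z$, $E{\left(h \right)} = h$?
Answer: $- \frac{649}{3} \approx -216.33$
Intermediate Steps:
$K{\left(R \right)} = - \frac{R^{2}}{3}$
$K{\left(u{\left(E{\left(-2 \right)},1 \right)} \right)} + 18 F{\left(-11,-12 \right)} = - \frac{\left(2 - 1\right)^{2}}{3} + 18 \left(-12\right) = - \frac{\left(2 - 1\right)^{2}}{3} - 216 = - \frac{1^{2}}{3} - 216 = \left(- \frac{1}{3}\right) 1 - 216 = - \frac{1}{3} - 216 = - \frac{649}{3}$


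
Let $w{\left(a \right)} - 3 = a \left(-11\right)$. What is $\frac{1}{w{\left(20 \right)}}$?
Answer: $- \frac{1}{217} \approx -0.0046083$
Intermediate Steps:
$w{\left(a \right)} = 3 - 11 a$ ($w{\left(a \right)} = 3 + a \left(-11\right) = 3 - 11 a$)
$\frac{1}{w{\left(20 \right)}} = \frac{1}{3 - 220} = \frac{1}{-217} = - \frac{1}{217}$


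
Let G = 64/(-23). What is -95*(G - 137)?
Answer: 305425/23 ≈ 13279.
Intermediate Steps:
G = -64/23 (G = 64*(-1/23) = -64/23 ≈ -2.7826)
-95*(G - 137) = -95*(-64/23 - 137) = -95*(-3215/23) = 305425/23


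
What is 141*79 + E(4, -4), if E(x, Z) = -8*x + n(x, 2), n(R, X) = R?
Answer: 11111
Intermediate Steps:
E(x, Z) = -7*x (E(x, Z) = -8*x + x = -7*x)
141*79 + E(4, -4) = 141*79 - 7*4 = 11139 - 28 = 11111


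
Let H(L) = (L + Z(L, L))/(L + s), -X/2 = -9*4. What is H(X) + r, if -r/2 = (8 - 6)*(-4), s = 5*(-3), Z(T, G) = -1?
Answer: 983/57 ≈ 17.246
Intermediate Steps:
s = -15
r = 16 (r = -2*(8 - 6)*(-4) = -4*(-4) = -2*(-8) = 16)
X = 72 (X = -(-18)*4 = -2*(-36) = 72)
H(L) = (-1 + L)/(-15 + L) (H(L) = (L - 1)/(L - 15) = (-1 + L)/(-15 + L))
H(X) + r = (-1 + 72)/(-15 + 72) + 16 = 71/57 + 16 = 983/57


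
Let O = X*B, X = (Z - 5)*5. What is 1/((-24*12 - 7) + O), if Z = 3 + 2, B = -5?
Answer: -1/295 ≈ -0.0033898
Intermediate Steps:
Z = 5
X = 0 (X = (5 - 5)*5 = 0*5 = 0)
O = 0 (O = 0*(-5) = 0)
1/((-24*12 - 7) + O) = 1/((-24*12 - 7) + 0) = 1/((-288 - 7) + 0) = 1/(-295 + 0) = 1/(-295) = -1/295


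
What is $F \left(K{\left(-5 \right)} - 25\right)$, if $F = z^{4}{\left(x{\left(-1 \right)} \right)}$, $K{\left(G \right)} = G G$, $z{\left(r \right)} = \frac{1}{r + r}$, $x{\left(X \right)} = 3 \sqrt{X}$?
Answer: $0$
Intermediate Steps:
$z{\left(r \right)} = \frac{1}{2 r}$
$K{\left(G \right)} = G^{2}$
$F = \frac{1}{1296}$ ($F = \left(\frac{1}{2 \cdot 3 \sqrt{-1}}\right)^{4} = \left(\frac{1}{2 \cdot 3 i}\right)^{4} = \left(\frac{\left(- \frac{1}{3}\right) i}{2}\right)^{4} = \left(- \frac{i}{6}\right)^{4} = \frac{1}{1296} \approx 0.0007716$)
$F \left(K{\left(-5 \right)} - 25\right) = \frac{\left(-5\right)^{2} - 25}{1296} = \frac{25 - 25}{1296} = \frac{1}{1296} \cdot 0 = 0$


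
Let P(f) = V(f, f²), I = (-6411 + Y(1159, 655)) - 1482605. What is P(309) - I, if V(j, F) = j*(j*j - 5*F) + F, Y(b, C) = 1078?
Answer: -116431097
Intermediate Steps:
I = -1487938 (I = (-6411 + 1078) - 1482605 = -5333 - 1482605 = -1487938)
V(j, F) = F + j*(j² - 5*F) (V(j, F) = j*(j² - 5*F) + F = F + j*(j² - 5*F))
P(f) = f² - 4*f³ (P(f) = f² + f³ - 5*f²*f = f² + f³ - 5*f³ = f² - 4*f³)
P(309) - I = 309²*(1 - 4*309) - 1*(-1487938) = 95481*(1 - 1236) + 1487938 = 95481*(-1235) + 1487938 = -117919035 + 1487938 = -116431097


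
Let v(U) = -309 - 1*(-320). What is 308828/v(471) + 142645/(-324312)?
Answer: 100155057241/3567432 ≈ 28075.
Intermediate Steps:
v(U) = 11 (v(U) = -309 + 320 = 11)
308828/v(471) + 142645/(-324312) = 308828/11 + 142645/(-324312) = 308828*(1/11) + 142645*(-1/324312) = 308828/11 - 142645/324312 = 100155057241/3567432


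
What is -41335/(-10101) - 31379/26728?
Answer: 8657611/2966808 ≈ 2.9182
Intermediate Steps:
-41335/(-10101) - 31379/26728 = -41335*(-1/10101) - 31379*1/26728 = 5905/1443 - 31379/26728 = 8657611/2966808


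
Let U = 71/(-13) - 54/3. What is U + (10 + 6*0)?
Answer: -175/13 ≈ -13.462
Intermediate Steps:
U = -305/13 (U = 71*(-1/13) - 54*⅓ = -71/13 - 18 = -305/13 ≈ -23.462)
U + (10 + 6*0) = -305/13 + (10 + 6*0) = -305/13 + (10 + 0) = -305/13 + 10 = -175/13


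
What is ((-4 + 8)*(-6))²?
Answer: 576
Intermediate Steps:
((-4 + 8)*(-6))² = (4*(-6))² = (-24)² = 576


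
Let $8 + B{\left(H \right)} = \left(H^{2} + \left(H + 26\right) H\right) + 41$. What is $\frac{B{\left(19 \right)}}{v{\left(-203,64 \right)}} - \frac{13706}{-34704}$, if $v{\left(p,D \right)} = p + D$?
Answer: $- \frac{20720081}{2411928} \approx -8.5907$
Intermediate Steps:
$B{\left(H \right)} = 33 + H^{2} + H \left(26 + H\right)$ ($B{\left(H \right)} = -8 + \left(\left(H^{2} + \left(H + 26\right) H\right) + 41\right) = -8 + \left(\left(H^{2} + \left(26 + H\right) H\right) + 41\right) = -8 + \left(\left(H^{2} + H \left(26 + H\right)\right) + 41\right) = -8 + \left(41 + H^{2} + H \left(26 + H\right)\right) = 33 + H^{2} + H \left(26 + H\right)$)
$v{\left(p,D \right)} = D + p$
$\frac{B{\left(19 \right)}}{v{\left(-203,64 \right)}} - \frac{13706}{-34704} = \frac{33 + 2 \cdot 19^{2} + 26 \cdot 19}{64 - 203} - \frac{13706}{-34704} = \frac{33 + 2 \cdot 361 + 494}{-139} - - \frac{6853}{17352} = \left(33 + 722 + 494\right) \left(- \frac{1}{139}\right) + \frac{6853}{17352} = 1249 \left(- \frac{1}{139}\right) + \frac{6853}{17352} = - \frac{1249}{139} + \frac{6853}{17352} = - \frac{20720081}{2411928}$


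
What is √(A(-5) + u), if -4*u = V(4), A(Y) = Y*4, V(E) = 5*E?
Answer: 5*I ≈ 5.0*I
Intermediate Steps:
A(Y) = 4*Y
u = -5 (u = -5*4/4 = -¼*20 = -5)
√(A(-5) + u) = √(4*(-5) - 5) = √(-20 - 5) = √(-25) = 5*I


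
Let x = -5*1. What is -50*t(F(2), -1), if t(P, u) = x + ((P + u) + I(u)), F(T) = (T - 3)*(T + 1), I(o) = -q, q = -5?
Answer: 200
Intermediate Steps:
I(o) = 5 (I(o) = -1*(-5) = 5)
x = -5
F(T) = (1 + T)*(-3 + T) (F(T) = (-3 + T)*(1 + T) = (1 + T)*(-3 + T))
t(P, u) = P + u (t(P, u) = -5 + ((P + u) + 5) = -5 + (5 + P + u) = P + u)
-50*t(F(2), -1) = -50*((-3 + 2² - 2*2) - 1) = -50*((-3 + 4 - 4) - 1) = -50*(-3 - 1) = -50*(-4) = 200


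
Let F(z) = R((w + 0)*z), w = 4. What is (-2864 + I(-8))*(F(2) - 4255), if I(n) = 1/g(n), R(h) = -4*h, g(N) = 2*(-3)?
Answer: 24557365/2 ≈ 1.2279e+7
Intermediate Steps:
g(N) = -6
I(n) = -⅙ (I(n) = 1/(-6) = -⅙)
F(z) = -16*z (F(z) = -4*(4 + 0)*z = -16*z)
(-2864 + I(-8))*(F(2) - 4255) = (-2864 - ⅙)*(-16*2 - 4255) = -17185*(-32 - 4255)/6 = -17185/6*(-4287) = 24557365/2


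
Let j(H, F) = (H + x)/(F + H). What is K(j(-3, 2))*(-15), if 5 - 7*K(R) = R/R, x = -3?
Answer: -60/7 ≈ -8.5714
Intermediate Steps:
j(H, F) = (-3 + H)/(F + H) (j(H, F) = (H - 3)/(F + H) = (-3 + H)/(F + H))
K(R) = 4/7 (K(R) = 5/7 - R/(7*R) = 5/7 - ⅐*1 = 5/7 - ⅐ = 4/7)
K(j(-3, 2))*(-15) = (4/7)*(-15) = -60/7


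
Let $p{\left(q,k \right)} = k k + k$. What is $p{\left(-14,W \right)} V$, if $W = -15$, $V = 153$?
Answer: $32130$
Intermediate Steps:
$p{\left(q,k \right)} = k + k^{2}$ ($p{\left(q,k \right)} = k^{2} + k = k + k^{2}$)
$p{\left(-14,W \right)} V = - 15 \left(1 - 15\right) 153 = \left(-15\right) \left(-14\right) 153 = 210 \cdot 153 = 32130$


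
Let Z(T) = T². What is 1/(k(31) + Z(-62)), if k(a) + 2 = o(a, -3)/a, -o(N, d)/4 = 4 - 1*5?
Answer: 31/119106 ≈ 0.00026027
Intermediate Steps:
o(N, d) = 4 (o(N, d) = -4*(4 - 1*5) = -4*(4 - 5) = -4*(-1) = 4)
k(a) = -2 + 4/a
1/(k(31) + Z(-62)) = 1/((-2 + 4/31) + (-62)²) = 1/((-2 + 4*(1/31)) + 3844) = 1/((-2 + 4/31) + 3844) = 1/(-58/31 + 3844) = 1/(119106/31) = 31/119106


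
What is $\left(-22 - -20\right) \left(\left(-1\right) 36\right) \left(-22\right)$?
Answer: $-1584$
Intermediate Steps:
$\left(-22 - -20\right) \left(\left(-1\right) 36\right) \left(-22\right) = \left(-22 + 20\right) \left(-36\right) \left(-22\right) = \left(-2\right) \left(-36\right) \left(-22\right) = 72 \left(-22\right) = -1584$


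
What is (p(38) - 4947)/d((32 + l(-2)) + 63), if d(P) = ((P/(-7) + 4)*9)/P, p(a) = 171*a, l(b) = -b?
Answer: -351043/207 ≈ -1695.9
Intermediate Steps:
d(P) = (36 - 9*P/7)/P (d(P) = ((P*(-⅐) + 4)*9)/P = ((-P/7 + 4)*9)/P = ((4 - P/7)*9)/P = (36 - 9*P/7)/P)
(p(38) - 4947)/d((32 + l(-2)) + 63) = (171*38 - 4947)/(-9/7 + 36/((32 - 1*(-2)) + 63)) = (6498 - 4947)/(-9/7 + 36/((32 + 2) + 63)) = 1551/(-9/7 + 36/(34 + 63)) = 1551/(-9/7 + 36/97) = 1551/(-621/679) = 1551*(-679/621) = -351043/207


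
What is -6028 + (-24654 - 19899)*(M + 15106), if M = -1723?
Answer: -596258827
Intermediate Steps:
-6028 + (-24654 - 19899)*(M + 15106) = -6028 + (-24654 - 19899)*(-1723 + 15106) = -6028 - 44553*13383 = -6028 - 596252799 = -596258827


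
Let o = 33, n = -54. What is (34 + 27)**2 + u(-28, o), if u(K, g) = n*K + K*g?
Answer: 4309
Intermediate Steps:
u(K, g) = -54*K + K*g
(34 + 27)**2 + u(-28, o) = (34 + 27)**2 - 28*(-54 + 33) = 61**2 - 28*(-21) = 3721 + 588 = 4309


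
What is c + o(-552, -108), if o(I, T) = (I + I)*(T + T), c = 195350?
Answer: 433814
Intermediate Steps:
o(I, T) = 4*I*T (o(I, T) = (2*I)*(2*T) = 4*I*T)
c + o(-552, -108) = 195350 + 4*(-552)*(-108) = 195350 + 238464 = 433814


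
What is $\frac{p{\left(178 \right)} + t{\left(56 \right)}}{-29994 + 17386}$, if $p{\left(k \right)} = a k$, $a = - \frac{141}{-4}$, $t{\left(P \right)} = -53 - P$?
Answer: $- \frac{12331}{25216} \approx -0.48902$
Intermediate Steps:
$a = \frac{141}{4}$ ($a = \left(-141\right) \left(- \frac{1}{4}\right) = \frac{141}{4} \approx 35.25$)
$p{\left(k \right)} = \frac{141 k}{4}$
$\frac{p{\left(178 \right)} + t{\left(56 \right)}}{-29994 + 17386} = \frac{\frac{141}{4} \cdot 178 - 109}{-29994 + 17386} = \frac{\frac{12549}{2} - 109}{-12608} = \left(\frac{12549}{2} - 109\right) \left(- \frac{1}{12608}\right) = \frac{12331}{2} \left(- \frac{1}{12608}\right) = - \frac{12331}{25216}$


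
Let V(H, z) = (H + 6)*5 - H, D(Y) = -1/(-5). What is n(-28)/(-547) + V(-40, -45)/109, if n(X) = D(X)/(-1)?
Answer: -355441/298115 ≈ -1.1923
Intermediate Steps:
D(Y) = ⅕ (D(Y) = -1*(-⅕) = ⅕)
V(H, z) = 30 + 4*H (V(H, z) = (6 + H)*5 - H = (30 + 5*H) - H = 30 + 4*H)
n(X) = -⅕ (n(X) = (⅕)/(-1) = (⅕)*(-1) = -⅕)
n(-28)/(-547) + V(-40, -45)/109 = -⅕/(-547) + (30 + 4*(-40))/109 = -⅕*(-1/547) + (30 - 160)*(1/109) = 1/2735 - 130*1/109 = 1/2735 - 130/109 = -355441/298115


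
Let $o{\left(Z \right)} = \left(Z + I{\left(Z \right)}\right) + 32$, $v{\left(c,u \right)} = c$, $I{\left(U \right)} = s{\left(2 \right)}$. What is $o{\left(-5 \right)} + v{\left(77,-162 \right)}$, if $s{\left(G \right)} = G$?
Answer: $106$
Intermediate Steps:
$I{\left(U \right)} = 2$
$o{\left(Z \right)} = 34 + Z$ ($o{\left(Z \right)} = \left(Z + 2\right) + 32 = \left(2 + Z\right) + 32 = 34 + Z$)
$o{\left(-5 \right)} + v{\left(77,-162 \right)} = \left(34 - 5\right) + 77 = 29 + 77 = 106$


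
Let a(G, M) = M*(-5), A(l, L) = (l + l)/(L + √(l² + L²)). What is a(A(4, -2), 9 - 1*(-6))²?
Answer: 5625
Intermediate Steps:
A(l, L) = 2*l/(L + √(L² + l²)) (A(l, L) = (2*l)/(L + √(L² + l²)) = 2*l/(L + √(L² + l²)))
a(G, M) = -5*M
a(A(4, -2), 9 - 1*(-6))² = (-5*(9 - 1*(-6)))² = (-5*(9 + 6))² = (-5*15)² = (-75)² = 5625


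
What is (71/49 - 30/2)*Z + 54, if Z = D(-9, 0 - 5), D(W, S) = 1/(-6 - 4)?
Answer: 13562/245 ≈ 55.355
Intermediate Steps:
D(W, S) = -⅒ (D(W, S) = 1/(-10) = -⅒)
Z = -⅒ ≈ -0.10000
(71/49 - 30/2)*Z + 54 = (71/49 - 30/2)*(-⅒) + 54 = (71*(1/49) - 30*½)*(-⅒) + 54 = (71/49 - 15)*(-⅒) + 54 = -664/49*(-⅒) + 54 = 332/245 + 54 = 13562/245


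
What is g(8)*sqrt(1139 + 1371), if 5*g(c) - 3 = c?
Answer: 11*sqrt(2510)/5 ≈ 110.22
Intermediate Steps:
g(c) = 3/5 + c/5
g(8)*sqrt(1139 + 1371) = (3/5 + (1/5)*8)*sqrt(1139 + 1371) = (3/5 + 8/5)*sqrt(2510) = 11*sqrt(2510)/5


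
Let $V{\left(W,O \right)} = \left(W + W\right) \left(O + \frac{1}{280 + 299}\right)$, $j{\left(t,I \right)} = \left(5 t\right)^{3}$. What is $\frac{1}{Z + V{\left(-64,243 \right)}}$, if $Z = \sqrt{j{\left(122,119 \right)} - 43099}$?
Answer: $- \frac{10427410176}{248257582441195} - \frac{335241 \sqrt{226937901}}{248257582441195} \approx -6.2345 \cdot 10^{-5}$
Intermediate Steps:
$j{\left(t,I \right)} = 125 t^{3}$
$V{\left(W,O \right)} = 2 W \left(\frac{1}{579} + O\right)$ ($V{\left(W,O \right)} = 2 W \left(O + \frac{1}{579}\right) = 2 W \left(\frac{1}{579} + O\right)$)
$Z = \sqrt{226937901}$ ($Z = \sqrt{125 \cdot 122^{3} - 43099} = \sqrt{125 \cdot 1815848 - 43099} = \sqrt{226981000 - 43099} = \sqrt{226937901} \approx 15064.0$)
$\frac{1}{Z + V{\left(-64,243 \right)}} = \frac{1}{\sqrt{226937901} + \frac{2}{579} \left(-64\right) \left(1 + 579 \cdot 243\right)} = \frac{1}{\sqrt{226937901} + \frac{2}{579} \left(-64\right) \left(1 + 140697\right)} = \frac{1}{\sqrt{226937901} + \frac{2}{579} \left(-64\right) 140698} = \frac{1}{\sqrt{226937901} - \frac{18009344}{579}} = \frac{1}{- \frac{18009344}{579} + \sqrt{226937901}}$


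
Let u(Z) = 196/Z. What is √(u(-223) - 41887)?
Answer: I*√2083042331/223 ≈ 204.67*I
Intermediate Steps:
√(u(-223) - 41887) = √(196/(-223) - 41887) = √(196*(-1/223) - 41887) = √(-196/223 - 41887) = √(-9340997/223) = I*√2083042331/223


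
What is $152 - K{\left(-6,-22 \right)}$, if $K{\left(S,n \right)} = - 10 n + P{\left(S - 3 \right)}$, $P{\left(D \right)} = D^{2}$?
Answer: $-149$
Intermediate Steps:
$K{\left(S,n \right)} = \left(-3 + S\right)^{2} - 10 n$ ($K{\left(S,n \right)} = - 10 n + \left(S - 3\right)^{2} = - 10 n + \left(-3 + S\right)^{2} = \left(-3 + S\right)^{2} - 10 n$)
$152 - K{\left(-6,-22 \right)} = 152 - \left(\left(-3 - 6\right)^{2} - -220\right) = 152 - \left(\left(-9\right)^{2} + 220\right) = 152 - \left(81 + 220\right) = 152 - 301 = -149$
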